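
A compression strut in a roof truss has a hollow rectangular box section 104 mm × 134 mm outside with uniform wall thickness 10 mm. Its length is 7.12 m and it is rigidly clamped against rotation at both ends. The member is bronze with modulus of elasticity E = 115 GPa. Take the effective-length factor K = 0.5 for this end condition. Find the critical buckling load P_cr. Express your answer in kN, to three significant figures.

Inner dimensions: h_i = 134 − 2×10 = 114.0 mm, b_i = 104 − 2×10 = 84.00 mm
Weak-axis I_min = (h_o·b_o³ − h_i·b_i³)/12 with b_o = 104, b_i = 84.00 mm (shorter outer/inner sides).
I_min = (134×104³ − 114.0×84.00³)/12 = 6.930×10^6 mm⁴
I = 6.930×10^6 mm⁴ = 6.930×10^-6 m⁴
Effective length L_e = K·L = 0.5 × 7.12 = 3.560 m
P_cr = π²EI / L_e² = π² × 115×10⁹ × 6.930×10^-6 / 3.560² = 6.207×10^5 N

P_cr ≈ 621 kN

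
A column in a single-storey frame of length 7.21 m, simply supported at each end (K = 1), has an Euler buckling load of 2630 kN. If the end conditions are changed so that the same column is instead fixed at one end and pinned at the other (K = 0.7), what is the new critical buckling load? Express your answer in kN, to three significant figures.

P_cr ∝ 1/K², so P_cr,new = P_cr,old × (K_old/K_new)² = 2630 × (1/0.7)²
= 2630 × 2.041 = 5370 kN

P_cr ≈ 5370 kN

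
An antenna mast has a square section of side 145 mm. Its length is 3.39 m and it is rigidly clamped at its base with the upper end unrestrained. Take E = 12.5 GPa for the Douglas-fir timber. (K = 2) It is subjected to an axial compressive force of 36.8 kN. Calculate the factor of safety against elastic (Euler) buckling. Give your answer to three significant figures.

n ≈ 2.69

I = a⁴/12 = 145⁴/12 = 3.684×10^7 mm⁴
I = 3.684×10^7 mm⁴ = 3.684×10^-5 m⁴
Effective length L_e = K·L = 2 × 3.39 = 6.780 m
P_cr = π²EI / L_e² = π² × 12.5×10⁹ × 3.684×10^-5 / 6.780² = 9.886×10^4 N
Factor of safety n = P_cr / P = 98.865 / 36.8 = 2.69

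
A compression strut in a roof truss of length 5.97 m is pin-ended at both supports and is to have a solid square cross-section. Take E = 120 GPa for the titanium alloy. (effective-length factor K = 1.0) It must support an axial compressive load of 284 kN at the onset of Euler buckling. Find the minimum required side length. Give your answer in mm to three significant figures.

L_e = K·L = 1 × 5.97 = 5.970 m
Required I = P_cr·L_e²/(π²E) = 2.840×10^5 × 5.970² / (π² × 1.20×10^11) = 8.546×10^-6 m⁴
I_req = 8.546×10^6 mm⁴
Solid square: I = a⁴/12  ⇒  a = (12I)^(1/4) = (12×8.546×10^6)^(1/4) = 101 mm

a ≈ 101 mm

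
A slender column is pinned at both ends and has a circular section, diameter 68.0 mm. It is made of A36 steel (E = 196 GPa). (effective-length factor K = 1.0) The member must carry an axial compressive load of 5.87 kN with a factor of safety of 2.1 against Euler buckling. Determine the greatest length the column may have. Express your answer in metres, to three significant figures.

L_max ≈ 12.8 m

I = πd⁴/64 = π×68.0⁴/64 = 1.050×10^6 mm⁴
I = 1.050×10^-6 m⁴
Required critical load P_cr = n·P = 2.1 × 5.87 = 12.33 kN = 1.233×10^4 N
From P_cr = π²EI/(K·L)²:  L = (1/K)·√(π²EI/P_cr) = (1/1)·√(π²×1.96×10^11×1.050×10^-6/1.233×10^4)
L = 12.8 m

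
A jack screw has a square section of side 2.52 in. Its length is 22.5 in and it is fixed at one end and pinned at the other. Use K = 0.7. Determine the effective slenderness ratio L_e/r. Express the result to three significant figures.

For a square r = a/√12 = 2.52/√12 = 0.7275 in
L_e = K·L = 0.7 × 22.5 = 15.75 in
λ = L_e / r_min = 15.750 / 0.7275 = 21.7

λ ≈ 21.7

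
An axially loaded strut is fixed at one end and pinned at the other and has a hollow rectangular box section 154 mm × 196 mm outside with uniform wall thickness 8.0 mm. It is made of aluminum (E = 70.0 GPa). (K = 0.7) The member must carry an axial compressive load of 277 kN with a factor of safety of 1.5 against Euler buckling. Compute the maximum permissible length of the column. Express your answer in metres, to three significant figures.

L_max ≈ 8.29 m

Inner dimensions: h_i = 196 − 2×8.0 = 180.0 mm, b_i = 154 − 2×8.0 = 138.0 mm
Weak-axis I_min = (h_o·b_o³ − h_i·b_i³)/12 with b_o = 154, b_i = 138.0 mm (shorter outer/inner sides).
I_min = (196×154³ − 180.0×138.0³)/12 = 2.023×10^7 mm⁴
I = 2.023×10^-5 m⁴
Required critical load P_cr = n·P = 1.5 × 277 = 415.5 kN = 4.155×10^5 N
From P_cr = π²EI/(K·L)²:  L = (1/K)·√(π²EI/P_cr) = (1/0.7)·√(π²×7.00×10^10×2.023×10^-5/4.155×10^5)
L = 8.29 m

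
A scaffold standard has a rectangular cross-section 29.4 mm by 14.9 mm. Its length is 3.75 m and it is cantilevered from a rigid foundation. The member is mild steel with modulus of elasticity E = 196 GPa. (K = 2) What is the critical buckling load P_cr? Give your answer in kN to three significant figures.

P_cr ≈ 0.279 kN

Buckling occurs about the weak axis: I_min = h·b³/12 with b = 14.9 mm (the shorter side).
I_min = 29.4×14.9³/12 = 8.104×10^3 mm⁴
I = 8.104×10^3 mm⁴ = 8.104×10^-9 m⁴
Effective length L_e = K·L = 2 × 3.75 = 7.500 m
P_cr = π²EI / L_e² = π² × 196×10⁹ × 8.104×10^-9 / 7.500² = 278.7 N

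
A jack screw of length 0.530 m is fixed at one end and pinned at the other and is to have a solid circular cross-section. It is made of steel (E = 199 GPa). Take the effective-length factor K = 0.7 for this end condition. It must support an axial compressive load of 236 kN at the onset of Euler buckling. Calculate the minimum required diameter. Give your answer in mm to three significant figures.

L_e = K·L = 0.7 × 0.530 = 0.3710 m
Required I = P_cr·L_e²/(π²E) = 2.360×10^5 × 0.3710² / (π² × 1.99×10^11) = 1.654×10^-8 m⁴
I_req = 1.654×10^4 mm⁴
Solid circle: I = πd⁴/64  ⇒  d = (64I/π)^(1/4) = (64×1.654×10^4/π)^(1/4) = 24.1 mm

d ≈ 24.1 mm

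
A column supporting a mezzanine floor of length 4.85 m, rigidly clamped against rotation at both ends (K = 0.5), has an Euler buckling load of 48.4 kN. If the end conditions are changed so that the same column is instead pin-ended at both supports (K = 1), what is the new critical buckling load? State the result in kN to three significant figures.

P_cr ≈ 12.1 kN

P_cr ∝ 1/K², so P_cr,new = P_cr,old × (K_old/K_new)² = 48.4 × (0.5/1)²
= 48.4 × 0.2500 = 12.1 kN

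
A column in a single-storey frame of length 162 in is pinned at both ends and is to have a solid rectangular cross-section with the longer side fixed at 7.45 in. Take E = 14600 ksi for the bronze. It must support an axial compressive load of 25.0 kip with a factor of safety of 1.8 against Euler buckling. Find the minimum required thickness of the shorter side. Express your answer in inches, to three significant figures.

Required P_cr = n·P = 1.8 × 25.0 = 45.00 kip
L_e = K·L = 1 × 162 = 162.0 in
Required I = P_cr·L_e²/(π²E) = 4.500×10^4 × 162.0² / (π² × 1.46×10^7) = 8.196 in⁴
Rectangle, weak axis: I_min = h·b³/12 with h = 7.45 in fixed  ⇒  b = (12I/h)^(1/3) = 2.36 in

b ≈ 2.36 in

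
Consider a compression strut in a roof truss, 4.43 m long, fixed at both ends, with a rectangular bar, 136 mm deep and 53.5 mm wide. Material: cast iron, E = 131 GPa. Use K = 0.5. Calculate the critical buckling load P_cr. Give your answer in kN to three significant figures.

P_cr ≈ 457 kN

Buckling occurs about the weak axis: I_min = h·b³/12 with b = 53.5 mm (the shorter side).
I_min = 136×53.5³/12 = 1.735×10^6 mm⁴
I = 1.735×10^6 mm⁴ = 1.735×10^-6 m⁴
Effective length L_e = K·L = 0.5 × 4.43 = 2.215 m
P_cr = π²EI / L_e² = π² × 131×10⁹ × 1.735×10^-6 / 2.215² = 4.573×10^5 N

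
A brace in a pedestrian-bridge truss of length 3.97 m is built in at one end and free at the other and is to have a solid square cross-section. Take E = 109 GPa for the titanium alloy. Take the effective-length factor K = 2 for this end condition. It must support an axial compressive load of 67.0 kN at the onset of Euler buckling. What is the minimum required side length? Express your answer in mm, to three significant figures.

L_e = K·L = 2 × 3.97 = 7.940 m
Required I = P_cr·L_e²/(π²E) = 6.700×10^4 × 7.940² / (π² × 1.09×10^11) = 3.926×10^-6 m⁴
I_req = 3.926×10^6 mm⁴
Solid square: I = a⁴/12  ⇒  a = (12I)^(1/4) = (12×3.926×10^6)^(1/4) = 82.9 mm

a ≈ 82.9 mm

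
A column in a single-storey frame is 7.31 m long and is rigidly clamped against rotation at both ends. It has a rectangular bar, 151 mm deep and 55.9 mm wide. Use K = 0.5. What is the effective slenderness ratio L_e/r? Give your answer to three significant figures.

Buckling occurs about the weak axis: I_min = h·b³/12 with b = 55.9 mm (the shorter side).
I_min = 151×55.9³/12 = 2.198×10^6 mm⁴
A = 8.441×10^3 mm²;  r_min = √(I/A) = √(2.198×10^6/8.441×10^3) = 16.14 mm
L_e = K·L = 0.5 × 7.31 m = 3.655 m = 3655.0 mm
λ = L_e / r_min = 3655.0 / 16.14 = 226

λ ≈ 226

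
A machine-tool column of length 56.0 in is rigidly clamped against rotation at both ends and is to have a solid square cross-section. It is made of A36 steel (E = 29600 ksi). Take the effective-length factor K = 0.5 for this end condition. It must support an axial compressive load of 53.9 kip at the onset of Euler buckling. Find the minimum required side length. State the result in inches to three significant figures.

L_e = K·L = 0.5 × 56.0 = 28.00 in
Required I = P_cr·L_e²/(π²E) = 5.390×10^4 × 28.00² / (π² × 2.96×10^7) = 0.1446 in⁴
Solid square: I = a⁴/12  ⇒  a = (12I)^(1/4) = (12×0.1446)^(1/4) = 1.15 in

a ≈ 1.15 in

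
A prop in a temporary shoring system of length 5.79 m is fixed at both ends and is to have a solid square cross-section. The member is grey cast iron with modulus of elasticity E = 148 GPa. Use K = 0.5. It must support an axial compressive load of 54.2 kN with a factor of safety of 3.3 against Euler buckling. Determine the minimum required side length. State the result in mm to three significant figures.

a ≈ 59.2 mm

Required P_cr = n·P = 3.3 × 54.2 = 178.9 kN
L_e = K·L = 0.5 × 5.79 = 2.895 m
Required I = P_cr·L_e²/(π²E) = 1.789×10^5 × 2.895² / (π² × 1.48×10^11) = 1.026×10^-6 m⁴
I_req = 1.026×10^6 mm⁴
Solid square: I = a⁴/12  ⇒  a = (12I)^(1/4) = (12×1.026×10^6)^(1/4) = 59.2 mm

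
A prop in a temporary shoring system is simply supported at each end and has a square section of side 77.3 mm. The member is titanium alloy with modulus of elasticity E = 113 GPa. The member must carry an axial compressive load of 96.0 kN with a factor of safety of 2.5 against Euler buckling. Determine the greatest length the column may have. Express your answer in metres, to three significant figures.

L_max ≈ 3.72 m

I = a⁴/12 = 77.3⁴/12 = 2.975×10^6 mm⁴
I = 2.975×10^-6 m⁴
Required critical load P_cr = n·P = 2.5 × 96.0 = 240.0 kN = 2.400×10^5 N
From P_cr = π²EI/(K·L)²:  L = (1/K)·√(π²EI/P_cr) = (1/1)·√(π²×1.13×10^11×2.975×10^-6/2.400×10^5)
L = 3.72 m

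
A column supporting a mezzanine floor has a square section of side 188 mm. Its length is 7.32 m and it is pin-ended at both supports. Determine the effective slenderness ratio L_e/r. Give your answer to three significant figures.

For a square r = a/√12 = 188/√12 = 54.27 mm
L_e = K·L = 1 × 7.32 m = 7.320 m = 7320.0 mm
λ = L_e / r_min = 7320.0 / 54.27 = 135

λ ≈ 135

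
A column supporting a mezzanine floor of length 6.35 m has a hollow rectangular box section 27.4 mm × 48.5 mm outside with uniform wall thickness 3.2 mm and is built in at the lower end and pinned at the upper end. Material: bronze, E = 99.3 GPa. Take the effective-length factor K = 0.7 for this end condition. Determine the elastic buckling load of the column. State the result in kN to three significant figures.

P_cr ≈ 2.51 kN

Inner dimensions: h_i = 48.5 − 2×3.2 = 42.10 mm, b_i = 27.4 − 2×3.2 = 21.00 mm
Weak-axis I_min = (h_o·b_o³ − h_i·b_i³)/12 with b_o = 27.4, b_i = 21.00 mm (shorter outer/inner sides).
I_min = (48.5×27.4³ − 42.10×21.00³)/12 = 5.065×10^4 mm⁴
I = 5.065×10^4 mm⁴ = 5.065×10^-8 m⁴
Effective length L_e = K·L = 0.7 × 6.35 = 4.445 m
P_cr = π²EI / L_e² = π² × 99.3×10⁹ × 5.065×10^-8 / 4.445² = 2.512×10^3 N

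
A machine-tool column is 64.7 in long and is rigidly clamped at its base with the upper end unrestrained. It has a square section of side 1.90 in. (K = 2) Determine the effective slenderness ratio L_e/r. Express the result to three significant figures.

For a square r = a/√12 = 1.90/√12 = 0.5485 in
L_e = K·L = 2 × 64.7 = 129.4 in
λ = L_e / r_min = 129.40 / 0.5485 = 236

λ ≈ 236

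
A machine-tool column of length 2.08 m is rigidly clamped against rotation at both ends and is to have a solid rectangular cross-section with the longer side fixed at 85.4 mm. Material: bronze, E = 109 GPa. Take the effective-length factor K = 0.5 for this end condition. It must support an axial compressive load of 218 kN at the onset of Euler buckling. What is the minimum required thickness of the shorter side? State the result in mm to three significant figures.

L_e = K·L = 0.5 × 2.08 = 1.040 m
Required I = P_cr·L_e²/(π²E) = 2.180×10^5 × 1.040² / (π² × 1.09×10^11) = 2.192×10^-7 m⁴
I_req = 2.192×10^5 mm⁴
Rectangle, weak axis: I_min = h·b³/12 with h = 85.4 mm fixed  ⇒  b = (12I/h)^(1/3) = 31.3 mm

b ≈ 31.3 mm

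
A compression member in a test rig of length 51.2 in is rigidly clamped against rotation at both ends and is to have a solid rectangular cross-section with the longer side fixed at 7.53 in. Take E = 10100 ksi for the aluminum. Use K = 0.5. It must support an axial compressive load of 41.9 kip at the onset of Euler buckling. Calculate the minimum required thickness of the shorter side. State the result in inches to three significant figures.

L_e = K·L = 0.5 × 51.2 = 25.60 in
Required I = P_cr·L_e²/(π²E) = 4.190×10^4 × 25.60² / (π² × 1.01×10^7) = 0.2755 in⁴
Rectangle, weak axis: I_min = h·b³/12 with h = 7.53 in fixed  ⇒  b = (12I/h)^(1/3) = 0.760 in

b ≈ 0.760 in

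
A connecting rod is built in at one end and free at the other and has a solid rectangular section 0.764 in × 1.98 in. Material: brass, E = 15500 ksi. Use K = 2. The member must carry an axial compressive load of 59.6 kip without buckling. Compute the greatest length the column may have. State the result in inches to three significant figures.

Buckling occurs about the weak axis: I_min = h·b³/12 with b = 0.764 in (the shorter side).
I_min = 1.98×0.764³/12 = 7.358×10^-2 in⁴
At the buckling limit P_cr = P = 5.960×10^4 lb
From P_cr = π²EI/(K·L)²:  L = (1/K)·√(π²EI/P_cr) = (1/2)·√(π²×1.55×10^7×7.358×10^-2/5.960×10^4)
L = 6.87 in

L_max ≈ 6.87 in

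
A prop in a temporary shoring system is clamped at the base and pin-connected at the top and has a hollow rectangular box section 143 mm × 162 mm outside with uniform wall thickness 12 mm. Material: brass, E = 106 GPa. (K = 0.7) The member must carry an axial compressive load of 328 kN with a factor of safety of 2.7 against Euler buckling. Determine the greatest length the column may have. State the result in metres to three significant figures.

Inner dimensions: h_i = 162 − 2×12 = 138.0 mm, b_i = 143 − 2×12 = 119.0 mm
Weak-axis I_min = (h_o·b_o³ − h_i·b_i³)/12 with b_o = 143, b_i = 119.0 mm (shorter outer/inner sides).
I_min = (162×143³ − 138.0×119.0³)/12 = 2.010×10^7 mm⁴
I = 2.010×10^-5 m⁴
Required critical load P_cr = n·P = 2.7 × 328 = 885.6 kN = 8.856×10^5 N
From P_cr = π²EI/(K·L)²:  L = (1/K)·√(π²EI/P_cr) = (1/0.7)·√(π²×1.06×10^11×2.010×10^-5/8.856×10^5)
L = 6.96 m

L_max ≈ 6.96 m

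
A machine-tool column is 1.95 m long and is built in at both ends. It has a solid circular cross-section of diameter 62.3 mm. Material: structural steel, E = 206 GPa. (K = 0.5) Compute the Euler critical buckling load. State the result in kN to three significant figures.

P_cr ≈ 1580 kN

I = πd⁴/64 = π×62.3⁴/64 = 7.395×10^5 mm⁴
I = 7.395×10^5 mm⁴ = 7.395×10^-7 m⁴
Effective length L_e = K·L = 0.5 × 1.95 = 0.9750 m
P_cr = π²EI / L_e² = π² × 206×10⁹ × 7.395×10^-7 / 0.9750² = 1.582×10^6 N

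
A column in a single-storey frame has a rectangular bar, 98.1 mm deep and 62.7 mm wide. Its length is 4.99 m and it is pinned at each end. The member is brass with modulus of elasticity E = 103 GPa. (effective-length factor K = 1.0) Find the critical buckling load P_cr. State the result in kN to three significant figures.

Buckling occurs about the weak axis: I_min = h·b³/12 with b = 62.7 mm (the shorter side).
I_min = 98.1×62.7³/12 = 2.015×10^6 mm⁴
I = 2.015×10^6 mm⁴ = 2.015×10^-6 m⁴
Effective length L_e = K·L = 1 × 4.99 = 4.990 m
P_cr = π²EI / L_e² = π² × 103×10⁹ × 2.015×10^-6 / 4.990² = 8.227×10^4 N

P_cr ≈ 82.3 kN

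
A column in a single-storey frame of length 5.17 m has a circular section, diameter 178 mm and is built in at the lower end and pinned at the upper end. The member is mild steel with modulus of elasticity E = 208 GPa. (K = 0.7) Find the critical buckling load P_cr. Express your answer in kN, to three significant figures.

P_cr ≈ 7720 kN

I = πd⁴/64 = π×178⁴/64 = 4.928×10^7 mm⁴
I = 4.928×10^7 mm⁴ = 4.928×10^-5 m⁴
Effective length L_e = K·L = 0.7 × 5.17 = 3.619 m
P_cr = π²EI / L_e² = π² × 208×10⁹ × 4.928×10^-5 / 3.619² = 7.724×10^6 N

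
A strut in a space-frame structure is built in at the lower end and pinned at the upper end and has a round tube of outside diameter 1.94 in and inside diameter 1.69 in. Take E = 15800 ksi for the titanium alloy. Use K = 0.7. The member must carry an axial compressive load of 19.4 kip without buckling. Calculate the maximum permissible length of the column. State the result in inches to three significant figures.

d_o = 1.94 in, d_i = 1.69 in
I = π(d_o⁴ − d_i⁴)/64 = π(1.94⁴ − 1.690⁴)/64 = 0.2949 in⁴
At the buckling limit P_cr = P = 1.940×10^4 lb
From P_cr = π²EI/(K·L)²:  L = (1/K)·√(π²EI/P_cr) = (1/0.7)·√(π²×1.58×10^7×0.2949/1.940×10^4)
L = 69.6 in

L_max ≈ 69.6 in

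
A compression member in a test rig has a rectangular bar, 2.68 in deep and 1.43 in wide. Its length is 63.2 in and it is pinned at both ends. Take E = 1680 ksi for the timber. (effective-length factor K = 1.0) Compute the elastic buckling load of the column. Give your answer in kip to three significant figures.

Buckling occurs about the weak axis: I_min = h·b³/12 with b = 1.43 in (the shorter side).
I_min = 2.68×1.43³/12 = 0.6531 in⁴
Effective length L_e = K·L = 1 × 63.2 = 63.20 in
P_cr = π²EI / L_e² = π² × 1680×10³ × 0.6531 / 63.20² = 2.711×10^3 lb

P_cr ≈ 2.71 kip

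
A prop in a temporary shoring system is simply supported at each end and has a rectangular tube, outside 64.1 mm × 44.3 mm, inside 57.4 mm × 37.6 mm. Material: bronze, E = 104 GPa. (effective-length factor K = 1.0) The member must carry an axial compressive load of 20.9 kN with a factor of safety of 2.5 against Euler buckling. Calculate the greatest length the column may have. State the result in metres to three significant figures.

L_max ≈ 2.03 m

Weak-axis I_min = (h_o·b_o³ − h_i·b_i³)/12 with b_o = 44.3, b_i = 37.60 mm (shorter outer/inner sides).
I_min = (64.1×44.3³ − 57.40×37.60³)/12 = 2.101×10^5 mm⁴
I = 2.101×10^-7 m⁴
Required critical load P_cr = n·P = 2.5 × 20.9 = 52.25 kN = 5.225×10^4 N
From P_cr = π²EI/(K·L)²:  L = (1/K)·√(π²EI/P_cr) = (1/1)·√(π²×1.04×10^11×2.101×10^-7/5.225×10^4)
L = 2.03 m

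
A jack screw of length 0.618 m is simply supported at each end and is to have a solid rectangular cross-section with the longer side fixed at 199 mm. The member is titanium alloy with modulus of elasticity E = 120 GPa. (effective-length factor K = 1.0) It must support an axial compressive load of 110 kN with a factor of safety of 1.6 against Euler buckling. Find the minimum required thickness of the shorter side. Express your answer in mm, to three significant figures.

b ≈ 15.1 mm

Required P_cr = n·P = 1.6 × 110 = 176.0 kN
L_e = K·L = 1 × 0.618 = 0.6180 m
Required I = P_cr·L_e²/(π²E) = 1.760×10^5 × 0.6180² / (π² × 1.20×10^11) = 5.676×10^-8 m⁴
I_req = 5.676×10^4 mm⁴
Rectangle, weak axis: I_min = h·b³/12 with h = 199 mm fixed  ⇒  b = (12I/h)^(1/3) = 15.1 mm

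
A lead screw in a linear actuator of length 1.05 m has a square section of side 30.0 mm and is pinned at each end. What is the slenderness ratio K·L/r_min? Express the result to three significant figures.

For a square r = a/√12 = 30.0/√12 = 8.660 mm
L_e = K·L = 1 × 1.05 m = 1.050 m = 1050.0 mm
λ = L_e / r_min = 1050.0 / 8.660 = 121

λ ≈ 121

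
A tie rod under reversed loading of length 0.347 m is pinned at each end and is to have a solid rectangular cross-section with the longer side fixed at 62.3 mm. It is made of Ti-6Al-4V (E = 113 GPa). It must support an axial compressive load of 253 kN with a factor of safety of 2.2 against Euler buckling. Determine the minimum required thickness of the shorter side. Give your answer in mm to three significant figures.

b ≈ 22.6 mm

Required P_cr = n·P = 2.2 × 253 = 556.6 kN
L_e = K·L = 1 × 0.347 = 0.3470 m
Required I = P_cr·L_e²/(π²E) = 5.566×10^5 × 0.3470² / (π² × 1.13×10^11) = 6.009×10^-8 m⁴
I_req = 6.009×10^4 mm⁴
Rectangle, weak axis: I_min = h·b³/12 with h = 62.3 mm fixed  ⇒  b = (12I/h)^(1/3) = 22.6 mm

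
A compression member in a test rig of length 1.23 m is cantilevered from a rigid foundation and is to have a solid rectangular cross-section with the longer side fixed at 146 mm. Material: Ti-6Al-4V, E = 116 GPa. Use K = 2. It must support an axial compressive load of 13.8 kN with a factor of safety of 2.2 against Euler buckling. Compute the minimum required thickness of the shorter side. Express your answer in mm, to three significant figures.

Required P_cr = n·P = 2.2 × 13.8 = 30.36 kN
L_e = K·L = 2 × 1.23 = 2.460 m
Required I = P_cr·L_e²/(π²E) = 3.036×10^4 × 2.460² / (π² × 1.16×10^11) = 1.605×10^-7 m⁴
I_req = 1.605×10^5 mm⁴
Rectangle, weak axis: I_min = h·b³/12 with h = 146 mm fixed  ⇒  b = (12I/h)^(1/3) = 23.6 mm

b ≈ 23.6 mm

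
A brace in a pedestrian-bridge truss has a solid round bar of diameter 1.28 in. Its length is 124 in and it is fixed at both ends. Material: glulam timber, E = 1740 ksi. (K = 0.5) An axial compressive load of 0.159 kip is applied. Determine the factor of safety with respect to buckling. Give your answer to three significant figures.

I = πd⁴/64 = π×1.28⁴/64 = 0.1318 in⁴
Effective length L_e = K·L = 0.5 × 124 = 62.00 in
P_cr = π²EI / L_e² = π² × 1740×10³ × 0.1318 / 62.00² = 588.7 lb
Factor of safety n = P_cr / P = 0.58867 / 0.159 = 3.70

n ≈ 3.70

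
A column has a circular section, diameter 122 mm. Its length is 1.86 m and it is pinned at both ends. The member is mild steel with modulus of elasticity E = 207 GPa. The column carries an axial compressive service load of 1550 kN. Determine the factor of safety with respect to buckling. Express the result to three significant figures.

I = πd⁴/64 = π×122⁴/64 = 1.087×10^7 mm⁴
I = 1.087×10^7 mm⁴ = 1.087×10^-5 m⁴
Effective length L_e = K·L = 1 × 1.86 = 1.860 m
P_cr = π²EI / L_e² = π² × 207×10⁹ × 1.087×10^-5 / 1.860² = 6.422×10^6 N
Factor of safety n = P_cr / P = 6421.8 / 1550 = 4.14

n ≈ 4.14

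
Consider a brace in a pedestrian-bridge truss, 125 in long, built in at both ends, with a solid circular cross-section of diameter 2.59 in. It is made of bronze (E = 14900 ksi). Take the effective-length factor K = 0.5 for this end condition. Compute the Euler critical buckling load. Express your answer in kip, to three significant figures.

I = πd⁴/64 = π×2.59⁴/64 = 2.209 in⁴
Effective length L_e = K·L = 0.5 × 125 = 62.50 in
P_cr = π²EI / L_e² = π² × 14900×10³ × 2.209 / 62.50² = 8.316×10^4 lb

P_cr ≈ 83.2 kip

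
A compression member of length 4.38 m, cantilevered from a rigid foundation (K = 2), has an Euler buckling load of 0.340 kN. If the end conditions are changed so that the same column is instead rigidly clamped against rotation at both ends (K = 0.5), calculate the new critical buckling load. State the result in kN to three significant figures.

P_cr ∝ 1/K², so P_cr,new = P_cr,old × (K_old/K_new)² = 0.340 × (2/0.5)²
= 0.340 × 16.00 = 5.44 kN

P_cr ≈ 5.44 kN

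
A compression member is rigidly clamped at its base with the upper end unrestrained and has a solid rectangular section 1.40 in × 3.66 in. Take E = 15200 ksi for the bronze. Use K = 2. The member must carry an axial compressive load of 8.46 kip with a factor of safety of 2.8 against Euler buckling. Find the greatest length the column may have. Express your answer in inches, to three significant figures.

Buckling occurs about the weak axis: I_min = h·b³/12 with b = 1.40 in (the shorter side).
I_min = 3.66×1.40³/12 = 0.8369 in⁴
Required critical load P_cr = n·P = 2.8 × 8.46 = 23.69 kip = 2.369×10^4 lb
From P_cr = π²EI/(K·L)²:  L = (1/K)·√(π²EI/P_cr) = (1/2)·√(π²×1.52×10^7×0.8369/2.369×10^4)
L = 36.4 in

L_max ≈ 36.4 in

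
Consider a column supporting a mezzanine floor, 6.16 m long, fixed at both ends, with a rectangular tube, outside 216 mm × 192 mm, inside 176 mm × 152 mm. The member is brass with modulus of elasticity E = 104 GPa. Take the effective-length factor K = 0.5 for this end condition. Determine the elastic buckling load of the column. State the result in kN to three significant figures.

Weak-axis I_min = (h_o·b_o³ − h_i·b_i³)/12 with b_o = 192, b_i = 152.0 mm (shorter outer/inner sides).
I_min = (216×192³ − 176.0×152.0³)/12 = 7.590×10^7 mm⁴
I = 7.590×10^7 mm⁴ = 7.590×10^-5 m⁴
Effective length L_e = K·L = 0.5 × 6.16 = 3.080 m
P_cr = π²EI / L_e² = π² × 104×10⁹ × 7.590×10^-5 / 3.080² = 8.212×10^6 N

P_cr ≈ 8210 kN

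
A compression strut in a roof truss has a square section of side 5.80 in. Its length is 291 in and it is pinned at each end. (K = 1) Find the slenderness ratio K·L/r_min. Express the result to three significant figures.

λ ≈ 174

For a square r = a/√12 = 5.80/√12 = 1.674 in
L_e = K·L = 1 × 291 = 291.0 in
λ = L_e / r_min = 291.00 / 1.674 = 174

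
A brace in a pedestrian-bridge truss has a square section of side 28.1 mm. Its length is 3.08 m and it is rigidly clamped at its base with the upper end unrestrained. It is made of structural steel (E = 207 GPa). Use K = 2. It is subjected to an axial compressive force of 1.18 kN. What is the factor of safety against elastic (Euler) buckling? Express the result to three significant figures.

I = a⁴/12 = 28.1⁴/12 = 5.196×10^4 mm⁴
I = 5.196×10^4 mm⁴ = 5.196×10^-8 m⁴
Effective length L_e = K·L = 2 × 3.08 = 6.160 m
P_cr = π²EI / L_e² = π² × 207×10⁹ × 5.196×10^-8 / 6.160² = 2.797×10^3 N
Factor of safety n = P_cr / P = 2.7974 / 1.18 = 2.37

n ≈ 2.37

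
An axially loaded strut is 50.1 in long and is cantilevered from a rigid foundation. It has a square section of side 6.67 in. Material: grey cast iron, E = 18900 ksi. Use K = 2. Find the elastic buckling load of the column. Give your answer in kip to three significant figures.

P_cr ≈ 3060 kip

I = a⁴/12 = 6.67⁴/12 = 164.9 in⁴
Effective length L_e = K·L = 2 × 50.1 = 100.2 in
P_cr = π²EI / L_e² = π² × 18900×10³ × 164.9 / 100.2² = 3.064×10^6 lb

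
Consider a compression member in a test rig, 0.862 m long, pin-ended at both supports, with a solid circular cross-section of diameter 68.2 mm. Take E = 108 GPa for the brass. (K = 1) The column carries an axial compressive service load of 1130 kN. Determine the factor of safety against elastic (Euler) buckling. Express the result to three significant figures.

n ≈ 1.35

I = πd⁴/64 = π×68.2⁴/64 = 1.062×10^6 mm⁴
I = 1.062×10^6 mm⁴ = 1.062×10^-6 m⁴
Effective length L_e = K·L = 1 × 0.862 = 0.8620 m
P_cr = π²EI / L_e² = π² × 108×10⁹ × 1.062×10^-6 / 0.8620² = 1.523×10^6 N
Factor of safety n = P_cr / P = 1523.4 / 1130 = 1.35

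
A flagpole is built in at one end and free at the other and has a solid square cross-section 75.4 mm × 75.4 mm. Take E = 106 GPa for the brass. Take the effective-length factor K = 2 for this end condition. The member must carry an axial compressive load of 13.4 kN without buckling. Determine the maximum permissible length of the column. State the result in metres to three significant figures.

I = a⁴/12 = 75.4⁴/12 = 2.693×10^6 mm⁴
I = 2.693×10^-6 m⁴
At the buckling limit P_cr = P = 1.340×10^4 N
From P_cr = π²EI/(K·L)²:  L = (1/K)·√(π²EI/P_cr) = (1/2)·√(π²×1.06×10^11×2.693×10^-6/1.340×10^4)
L = 7.25 m

L_max ≈ 7.25 m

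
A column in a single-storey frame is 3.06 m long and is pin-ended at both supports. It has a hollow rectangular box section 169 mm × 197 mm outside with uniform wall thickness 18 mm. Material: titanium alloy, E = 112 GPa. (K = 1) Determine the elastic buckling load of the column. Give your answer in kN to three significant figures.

Inner dimensions: h_i = 197 − 2×18 = 161.0 mm, b_i = 169 − 2×18 = 133.0 mm
Weak-axis I_min = (h_o·b_o³ − h_i·b_i³)/12 with b_o = 169, b_i = 133.0 mm (shorter outer/inner sides).
I_min = (197×169³ − 161.0×133.0³)/12 = 4.768×10^7 mm⁴
I = 4.768×10^7 mm⁴ = 4.768×10^-5 m⁴
Effective length L_e = K·L = 1 × 3.06 = 3.060 m
P_cr = π²EI / L_e² = π² × 112×10⁹ × 4.768×10^-5 / 3.060² = 5.628×10^6 N

P_cr ≈ 5630 kN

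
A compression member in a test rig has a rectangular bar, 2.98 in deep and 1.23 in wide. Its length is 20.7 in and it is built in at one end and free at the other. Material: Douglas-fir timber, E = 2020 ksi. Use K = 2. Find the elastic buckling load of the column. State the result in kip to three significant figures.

Buckling occurs about the weak axis: I_min = h·b³/12 with b = 1.23 in (the shorter side).
I_min = 2.98×1.23³/12 = 0.4621 in⁴
Effective length L_e = K·L = 2 × 20.7 = 41.40 in
P_cr = π²EI / L_e² = π² × 2020×10³ × 0.4621 / 41.40² = 5.375×10^3 lb

P_cr ≈ 5.38 kip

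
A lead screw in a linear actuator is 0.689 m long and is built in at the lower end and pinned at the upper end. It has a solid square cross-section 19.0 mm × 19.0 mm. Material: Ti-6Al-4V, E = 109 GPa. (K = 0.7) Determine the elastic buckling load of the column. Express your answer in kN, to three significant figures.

I = a⁴/12 = 19.0⁴/12 = 1.086×10^4 mm⁴
I = 1.086×10^4 mm⁴ = 1.086×10^-8 m⁴
Effective length L_e = K·L = 0.7 × 0.689 = 0.4823 m
P_cr = π²EI / L_e² = π² × 109×10⁹ × 1.086×10^-8 / 0.4823² = 5.023×10^4 N

P_cr ≈ 50.2 kN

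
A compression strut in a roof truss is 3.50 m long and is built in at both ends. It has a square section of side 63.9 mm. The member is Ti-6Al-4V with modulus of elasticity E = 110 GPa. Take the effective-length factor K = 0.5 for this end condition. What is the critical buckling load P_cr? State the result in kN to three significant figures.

I = a⁴/12 = 63.9⁴/12 = 1.389×10^6 mm⁴
I = 1.389×10^6 mm⁴ = 1.389×10^-6 m⁴
Effective length L_e = K·L = 0.5 × 3.50 = 1.750 m
P_cr = π²EI / L_e² = π² × 110×10⁹ × 1.389×10^-6 / 1.750² = 4.925×10^5 N

P_cr ≈ 493 kN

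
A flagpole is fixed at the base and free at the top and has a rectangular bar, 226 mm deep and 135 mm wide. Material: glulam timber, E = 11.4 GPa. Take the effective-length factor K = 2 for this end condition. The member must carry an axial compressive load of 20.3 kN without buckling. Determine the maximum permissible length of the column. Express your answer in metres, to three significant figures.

L_max ≈ 8.01 m

Buckling occurs about the weak axis: I_min = h·b³/12 with b = 135 mm (the shorter side).
I_min = 226×135³/12 = 4.634×10^7 mm⁴
I = 4.634×10^-5 m⁴
At the buckling limit P_cr = P = 2.030×10^4 N
From P_cr = π²EI/(K·L)²:  L = (1/K)·√(π²EI/P_cr) = (1/2)·√(π²×1.14×10^10×4.634×10^-5/2.030×10^4)
L = 8.01 m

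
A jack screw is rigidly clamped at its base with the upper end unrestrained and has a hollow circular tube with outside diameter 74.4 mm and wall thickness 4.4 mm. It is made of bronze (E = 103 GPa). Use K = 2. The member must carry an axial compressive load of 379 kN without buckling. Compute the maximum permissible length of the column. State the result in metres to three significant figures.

Inner diameter d_i = 74.4 − 2×4.4 = 65.60 mm
I = π(d_o⁴ − d_i⁴)/64 = π(74.4⁴ − 65.60⁴)/64 = 5.950×10^5 mm⁴
I = 5.950×10^-7 m⁴
At the buckling limit P_cr = P = 3.790×10^5 N
From P_cr = π²EI/(K·L)²:  L = (1/K)·√(π²EI/P_cr) = (1/2)·√(π²×1.03×10^11×5.950×10^-7/3.790×10^5)
L = 0.632 m

L_max ≈ 0.632 m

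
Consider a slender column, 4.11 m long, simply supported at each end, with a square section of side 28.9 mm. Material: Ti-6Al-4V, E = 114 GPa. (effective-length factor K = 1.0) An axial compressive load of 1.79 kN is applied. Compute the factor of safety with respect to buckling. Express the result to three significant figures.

I = a⁴/12 = 28.9⁴/12 = 5.813×10^4 mm⁴
I = 5.813×10^4 mm⁴ = 5.813×10^-8 m⁴
Effective length L_e = K·L = 1 × 4.11 = 4.110 m
P_cr = π²EI / L_e² = π² × 114×10⁹ × 5.813×10^-8 / 4.110² = 3.872×10^3 N
Factor of safety n = P_cr / P = 3.8720 / 1.79 = 2.16

n ≈ 2.16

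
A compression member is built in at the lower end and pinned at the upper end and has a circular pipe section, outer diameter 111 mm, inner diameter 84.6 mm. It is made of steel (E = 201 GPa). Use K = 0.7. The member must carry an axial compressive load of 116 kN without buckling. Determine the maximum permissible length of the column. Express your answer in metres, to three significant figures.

d_o = 111 mm, d_i = 84.6 mm
I = π(d_o⁴ − d_i⁴)/64 = π(111⁴ − 84.60⁴)/64 = 4.937×10^6 mm⁴
I = 4.937×10^-6 m⁴
At the buckling limit P_cr = P = 1.160×10^5 N
From P_cr = π²EI/(K·L)²:  L = (1/K)·√(π²EI/P_cr) = (1/0.7)·√(π²×2.01×10^11×4.937×10^-6/1.160×10^5)
L = 13.1 m

L_max ≈ 13.1 m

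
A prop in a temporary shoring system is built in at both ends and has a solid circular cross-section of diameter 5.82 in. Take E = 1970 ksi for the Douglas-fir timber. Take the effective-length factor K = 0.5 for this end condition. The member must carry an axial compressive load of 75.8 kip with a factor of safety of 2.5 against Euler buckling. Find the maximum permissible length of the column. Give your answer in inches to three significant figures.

L_max ≈ 152 in

I = πd⁴/64 = π×5.82⁴/64 = 56.32 in⁴
Required critical load P_cr = n·P = 2.5 × 75.8 = 189.5 kip = 1.895×10^5 lb
From P_cr = π²EI/(K·L)²:  L = (1/K)·√(π²EI/P_cr) = (1/0.5)·√(π²×1.97×10^6×56.32/1.895×10^5)
L = 152 in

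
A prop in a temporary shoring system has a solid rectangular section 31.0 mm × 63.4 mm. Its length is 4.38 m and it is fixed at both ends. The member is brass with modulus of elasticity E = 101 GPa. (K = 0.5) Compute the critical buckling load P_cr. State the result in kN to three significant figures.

P_cr ≈ 32.7 kN

Buckling occurs about the weak axis: I_min = h·b³/12 with b = 31.0 mm (the shorter side).
I_min = 63.4×31.0³/12 = 1.574×10^5 mm⁴
I = 1.574×10^5 mm⁴ = 1.574×10^-7 m⁴
Effective length L_e = K·L = 0.5 × 4.38 = 2.190 m
P_cr = π²EI / L_e² = π² × 101×10⁹ × 1.574×10^-7 / 2.190² = 3.271×10^4 N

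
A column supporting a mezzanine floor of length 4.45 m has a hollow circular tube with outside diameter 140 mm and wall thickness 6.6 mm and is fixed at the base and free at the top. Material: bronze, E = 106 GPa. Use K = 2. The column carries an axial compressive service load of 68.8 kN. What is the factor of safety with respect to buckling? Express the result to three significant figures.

n ≈ 1.18

Inner diameter d_i = 140 − 2×6.6 = 126.8 mm
I = π(d_o⁴ − d_i⁴)/64 = π(140⁴ − 126.8⁴)/64 = 6.168×10^6 mm⁴
I = 6.168×10^6 mm⁴ = 6.168×10^-6 m⁴
Effective length L_e = K·L = 2 × 4.45 = 8.900 m
P_cr = π²EI / L_e² = π² × 106×10⁹ × 6.168×10^-6 / 8.900² = 8.146×10^4 N
Factor of safety n = P_cr / P = 81.463 / 68.8 = 1.18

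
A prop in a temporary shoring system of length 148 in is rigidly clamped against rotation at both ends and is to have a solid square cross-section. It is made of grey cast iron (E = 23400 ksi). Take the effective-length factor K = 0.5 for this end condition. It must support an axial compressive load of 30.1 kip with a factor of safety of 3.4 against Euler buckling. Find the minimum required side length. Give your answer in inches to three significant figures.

Required P_cr = n·P = 3.4 × 30.1 = 102.3 kip
L_e = K·L = 0.5 × 148 = 74.00 in
Required I = P_cr·L_e²/(π²E) = 1.023×10^5 × 74.00² / (π² × 2.34×10^7) = 2.427 in⁴
Solid square: I = a⁴/12  ⇒  a = (12I)^(1/4) = (12×2.427)^(1/4) = 2.32 in

a ≈ 2.32 in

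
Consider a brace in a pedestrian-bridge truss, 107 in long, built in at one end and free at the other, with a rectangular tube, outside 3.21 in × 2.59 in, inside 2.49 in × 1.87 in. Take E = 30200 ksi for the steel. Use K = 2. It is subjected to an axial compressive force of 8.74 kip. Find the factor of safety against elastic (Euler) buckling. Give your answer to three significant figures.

Weak-axis I_min = (h_o·b_o³ − h_i·b_i³)/12 with b_o = 2.59, b_i = 1.870 in (shorter outer/inner sides).
I_min = (3.21×2.59³ − 2.490×1.870³)/12 = 3.291 in⁴
Effective length L_e = K·L = 2 × 107 = 214.0 in
P_cr = π²EI / L_e² = π² × 30200×10³ × 3.291 / 214.0² = 2.142×10^4 lb
Factor of safety n = P_cr / P = 21.417 / 8.74 = 2.45

n ≈ 2.45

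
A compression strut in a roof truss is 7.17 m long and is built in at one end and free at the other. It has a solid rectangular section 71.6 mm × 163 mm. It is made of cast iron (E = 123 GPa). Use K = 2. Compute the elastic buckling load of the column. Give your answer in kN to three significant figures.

Buckling occurs about the weak axis: I_min = h·b³/12 with b = 71.6 mm (the shorter side).
I_min = 163×71.6³/12 = 4.986×10^6 mm⁴
I = 4.986×10^6 mm⁴ = 4.986×10^-6 m⁴
Effective length L_e = K·L = 2 × 7.17 = 14.34 m
P_cr = π²EI / L_e² = π² × 123×10⁹ × 4.986×10^-6 / 14.34² = 2.943×10^4 N

P_cr ≈ 29.4 kN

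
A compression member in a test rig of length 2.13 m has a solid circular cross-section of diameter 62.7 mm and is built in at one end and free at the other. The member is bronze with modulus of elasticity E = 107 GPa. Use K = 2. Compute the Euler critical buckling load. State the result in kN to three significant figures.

P_cr ≈ 44.1 kN

I = πd⁴/64 = π×62.7⁴/64 = 7.586×10^5 mm⁴
I = 7.586×10^5 mm⁴ = 7.586×10^-7 m⁴
Effective length L_e = K·L = 2 × 2.13 = 4.260 m
P_cr = π²EI / L_e² = π² × 107×10⁹ × 7.586×10^-7 / 4.260² = 4.415×10^4 N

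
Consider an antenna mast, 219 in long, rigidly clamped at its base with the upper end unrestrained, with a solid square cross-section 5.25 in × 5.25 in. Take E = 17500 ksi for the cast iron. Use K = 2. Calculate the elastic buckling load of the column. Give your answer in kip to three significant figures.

I = a⁴/12 = 5.25⁴/12 = 63.31 in⁴
Effective length L_e = K·L = 2 × 219 = 438.0 in
P_cr = π²EI / L_e² = π² × 17500×10³ × 63.31 / 438.0² = 5.700×10^4 lb

P_cr ≈ 57.0 kip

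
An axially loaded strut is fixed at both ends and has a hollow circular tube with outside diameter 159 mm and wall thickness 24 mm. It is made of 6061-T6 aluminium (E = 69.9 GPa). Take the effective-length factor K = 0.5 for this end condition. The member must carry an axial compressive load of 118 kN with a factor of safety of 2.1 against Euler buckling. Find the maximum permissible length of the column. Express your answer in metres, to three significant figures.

L_max ≈ 16.3 m

Inner diameter d_i = 159 − 2×24 = 111.0 mm
I = π(d_o⁴ − d_i⁴)/64 = π(159⁴ − 111.0⁴)/64 = 2.392×10^7 mm⁴
I = 2.392×10^-5 m⁴
Required critical load P_cr = n·P = 2.1 × 118 = 247.8 kN = 2.478×10^5 N
From P_cr = π²EI/(K·L)²:  L = (1/K)·√(π²EI/P_cr) = (1/0.5)·√(π²×6.99×10^10×2.392×10^-5/2.478×10^5)
L = 16.3 m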